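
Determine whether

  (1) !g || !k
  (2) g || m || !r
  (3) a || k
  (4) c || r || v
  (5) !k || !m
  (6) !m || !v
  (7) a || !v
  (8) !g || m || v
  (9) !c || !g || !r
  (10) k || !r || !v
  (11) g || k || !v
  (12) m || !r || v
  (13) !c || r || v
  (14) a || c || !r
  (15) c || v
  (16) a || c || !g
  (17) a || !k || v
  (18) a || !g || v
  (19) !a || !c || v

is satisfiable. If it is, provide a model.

Set v = True.
  then (!m || !v) forces m = False.
  then (a || !v) forces a = True.
Set r = False.
Set g = True.
  then (!g || !k) forces k = False.
Set c = False.
All clauses satisfied.

v = True, r = False, m = False, a = True, g = True, k = False, c = False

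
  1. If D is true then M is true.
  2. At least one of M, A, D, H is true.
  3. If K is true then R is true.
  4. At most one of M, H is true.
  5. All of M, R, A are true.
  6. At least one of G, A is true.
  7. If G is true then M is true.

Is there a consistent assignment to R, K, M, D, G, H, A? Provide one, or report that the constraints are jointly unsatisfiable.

R=T, K=F, M=T, D=F, G=F, H=F, A=T

  (1) D=F ⇒ M: vacuous ✓
  (2) {M, A, D, H}: 2 true — at least one ✓
  (3) K=F ⇒ R: vacuous ✓
  (4) {M, H}: 1 true — at most one ✓
  (5) {M, R, A}: all 3 true ✓
  (6) {G, A}: 1 true — at least one ✓
  (7) G=F ⇒ M: vacuous ✓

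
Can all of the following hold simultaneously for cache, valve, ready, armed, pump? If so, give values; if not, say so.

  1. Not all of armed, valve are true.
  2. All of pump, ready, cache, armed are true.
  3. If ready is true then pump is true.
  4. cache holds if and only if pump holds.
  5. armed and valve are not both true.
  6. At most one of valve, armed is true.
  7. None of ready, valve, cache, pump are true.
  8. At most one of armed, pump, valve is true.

Unsatisfiable — no assignment works.

Case cache = True:
  Constraint (7) is violated (cache=T) — contradiction.
Case cache = False:
  Constraint (2) is violated (cache=F) — contradiction.
Both cases fail — unsatisfiable.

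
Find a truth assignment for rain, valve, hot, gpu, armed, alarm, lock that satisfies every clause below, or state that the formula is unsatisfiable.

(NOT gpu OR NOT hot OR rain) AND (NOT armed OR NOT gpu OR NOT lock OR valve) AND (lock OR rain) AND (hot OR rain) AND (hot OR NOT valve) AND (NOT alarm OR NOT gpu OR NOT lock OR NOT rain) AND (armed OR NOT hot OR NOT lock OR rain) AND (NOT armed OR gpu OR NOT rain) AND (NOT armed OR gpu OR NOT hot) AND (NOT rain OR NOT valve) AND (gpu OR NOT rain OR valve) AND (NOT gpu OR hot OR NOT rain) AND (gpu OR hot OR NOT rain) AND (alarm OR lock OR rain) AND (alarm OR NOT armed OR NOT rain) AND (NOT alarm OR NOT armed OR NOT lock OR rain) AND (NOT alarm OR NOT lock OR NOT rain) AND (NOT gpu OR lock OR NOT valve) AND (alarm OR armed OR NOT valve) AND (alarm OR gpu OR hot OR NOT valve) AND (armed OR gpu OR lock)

rain = True; valve = False; hot = True; gpu = True; armed = True; alarm = True; lock = False

Try rain = False:
  (lock OR rain) forces lock = True.
  (hot OR rain) forces hot = True.
  (NOT gpu OR NOT hot OR rain) forces gpu = False.
  (armed OR NOT hot OR NOT lock OR rain) forces armed = True.
  clause (NOT armed OR gpu OR NOT hot) is falsified — backtrack.
So rain = True.
  then (NOT rain OR NOT valve) forces valve = False.
  then (gpu OR NOT rain OR valve) forces gpu = True.
  then (NOT gpu OR hot OR NOT rain) forces hot = True.
Set armed = True.
  then (NOT armed OR NOT gpu OR NOT lock OR valve) forces lock = False.
  then (alarm OR NOT armed OR NOT rain) forces alarm = True.
All clauses satisfied.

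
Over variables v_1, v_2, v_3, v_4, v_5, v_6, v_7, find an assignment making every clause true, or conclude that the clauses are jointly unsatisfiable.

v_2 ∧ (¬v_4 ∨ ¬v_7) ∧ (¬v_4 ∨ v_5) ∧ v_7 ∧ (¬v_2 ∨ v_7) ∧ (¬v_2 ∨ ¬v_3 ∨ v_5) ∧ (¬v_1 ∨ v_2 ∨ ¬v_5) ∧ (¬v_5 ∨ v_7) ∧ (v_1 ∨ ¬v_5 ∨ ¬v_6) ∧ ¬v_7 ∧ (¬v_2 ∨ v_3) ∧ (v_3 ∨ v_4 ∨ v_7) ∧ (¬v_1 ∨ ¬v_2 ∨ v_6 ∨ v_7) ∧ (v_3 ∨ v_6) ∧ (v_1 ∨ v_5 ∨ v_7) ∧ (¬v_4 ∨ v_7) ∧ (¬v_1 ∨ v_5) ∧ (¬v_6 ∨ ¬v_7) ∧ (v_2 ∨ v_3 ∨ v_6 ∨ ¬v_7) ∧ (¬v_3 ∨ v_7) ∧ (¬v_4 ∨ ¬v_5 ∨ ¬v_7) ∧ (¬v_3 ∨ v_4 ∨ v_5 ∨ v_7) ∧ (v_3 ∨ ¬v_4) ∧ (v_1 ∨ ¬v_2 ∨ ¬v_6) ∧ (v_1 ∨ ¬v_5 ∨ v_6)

Unsatisfiable — no assignment works.

Case v_7 = True:
  Clause (¬v_7) is falsified — contradiction.
Case v_7 = False:
  Clause (v_7) is falsified — contradiction.
Both cases fail, so the formula is unsatisfiable.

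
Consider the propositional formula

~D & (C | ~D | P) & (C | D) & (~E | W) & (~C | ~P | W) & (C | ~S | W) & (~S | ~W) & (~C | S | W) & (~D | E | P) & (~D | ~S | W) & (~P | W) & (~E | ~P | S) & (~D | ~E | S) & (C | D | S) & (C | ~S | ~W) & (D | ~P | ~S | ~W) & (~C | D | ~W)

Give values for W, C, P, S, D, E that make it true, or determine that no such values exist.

Unit clause (~D) forces D = False.
In (C | D) only C is left, so C = True.
In (~C | D | ~W) only ~W is left, so W = False.
In (~E | W) only ~E is left, so E = False.
In (~C | ~P | W) only ~P is left, so P = False.
In (~C | S | W) only S is left, so S = True.
All clauses satisfied.

W = False; C = True; P = False; S = True; D = False; E = False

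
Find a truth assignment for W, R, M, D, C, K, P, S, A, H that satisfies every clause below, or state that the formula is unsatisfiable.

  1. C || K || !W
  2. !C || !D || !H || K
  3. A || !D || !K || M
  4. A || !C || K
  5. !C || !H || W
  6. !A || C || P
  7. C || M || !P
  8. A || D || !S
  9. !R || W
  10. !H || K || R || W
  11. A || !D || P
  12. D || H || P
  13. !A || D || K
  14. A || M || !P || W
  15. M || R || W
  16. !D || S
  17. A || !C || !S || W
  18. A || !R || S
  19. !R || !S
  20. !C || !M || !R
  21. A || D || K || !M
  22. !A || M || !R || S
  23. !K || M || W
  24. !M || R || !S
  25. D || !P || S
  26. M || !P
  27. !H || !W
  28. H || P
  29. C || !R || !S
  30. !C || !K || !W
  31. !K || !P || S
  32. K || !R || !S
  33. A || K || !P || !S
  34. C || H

Set W = False.
  then (!R || W) forces R = False.
  then (M || R || W) forces M = True.
  then (!M || R || !S) forces S = False.
  then (!D || S) forces D = False.
  then (D || !P || S) forces P = False.
  then (H || P) forces H = True.
  then (!C || !H || W) forces C = False.
  then (!A || C || P) forces A = False.
  then (!H || K || R || W) forces K = True.
All clauses satisfied.

W=F, R=F, M=T, D=F, C=F, K=T, P=F, S=F, A=F, H=T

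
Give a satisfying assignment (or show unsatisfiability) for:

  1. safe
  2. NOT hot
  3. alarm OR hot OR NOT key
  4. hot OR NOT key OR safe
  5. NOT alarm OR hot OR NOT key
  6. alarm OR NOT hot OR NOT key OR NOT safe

hot: False; alarm: False; key: False; safe: True

Unit clause (safe) forces safe = True.
Unit clause (NOT hot) forces hot = False.
Set alarm = False.
  then (alarm OR hot OR NOT key) forces key = False.
Check each clause:
  (safe): safe holds.
  (NOT hot): NOT hot holds.
  (alarm OR hot OR NOT key): NOT key holds.
  (hot OR NOT key OR safe): NOT key holds.
  (NOT alarm OR hot OR NOT key): NOT alarm holds.
  (alarm OR NOT hot OR NOT key OR NOT safe): NOT hot holds.
All clauses satisfied.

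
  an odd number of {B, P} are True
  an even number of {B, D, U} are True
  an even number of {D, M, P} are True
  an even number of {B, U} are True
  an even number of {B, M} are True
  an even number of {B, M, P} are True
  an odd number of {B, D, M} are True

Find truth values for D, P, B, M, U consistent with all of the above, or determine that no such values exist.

No satisfying assignment exists.

Adding constraints 1, 2, 3, 4, 5 mod 2: every variable appears an even number of times on the left, so the left side is 0.
But the right sides sum to 1 (mod 2). 0 ≠ 1 — the system is inconsistent.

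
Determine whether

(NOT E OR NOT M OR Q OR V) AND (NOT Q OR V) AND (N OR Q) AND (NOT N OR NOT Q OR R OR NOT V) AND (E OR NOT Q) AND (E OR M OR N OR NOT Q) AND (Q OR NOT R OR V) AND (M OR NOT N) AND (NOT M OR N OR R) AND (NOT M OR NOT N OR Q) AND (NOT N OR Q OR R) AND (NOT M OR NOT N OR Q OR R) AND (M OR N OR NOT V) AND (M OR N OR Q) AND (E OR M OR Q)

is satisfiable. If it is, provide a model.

M: True, R: True, E: True, Q: True, N: True, V: True

Set M = True.
Try R = False:
  (NOT M OR N OR R) forces N = True.
  (NOT M OR NOT N OR Q) forces Q = True.
  (NOT Q OR V) forces V = True.
  clause (NOT N OR NOT Q OR R OR NOT V) is falsified — backtrack.
So R = True.
Set E = True.
Set Q = True.
  then (NOT Q OR V) forces V = True.
Set N = True.
All clauses satisfied.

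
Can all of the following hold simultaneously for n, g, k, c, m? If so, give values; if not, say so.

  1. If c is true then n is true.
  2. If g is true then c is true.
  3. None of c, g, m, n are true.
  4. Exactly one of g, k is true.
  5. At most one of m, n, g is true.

n=F, g=F, k=T, c=F, m=F

  (1) c=F ⇒ n: vacuous ✓
  (2) g=F ⇒ c: vacuous ✓
  (3) {c, g, m, n}: 0 true — none ✓
  (4) {g, k}: 1 true — exactly one ✓
  (5) {m, n, g}: 0 true — at most one ✓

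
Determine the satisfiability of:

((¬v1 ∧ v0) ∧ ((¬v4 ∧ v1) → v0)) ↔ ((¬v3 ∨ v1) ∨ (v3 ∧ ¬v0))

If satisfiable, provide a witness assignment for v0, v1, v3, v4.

v0: True; v1: False; v3: False; v4: False

  ((¬v1 ∧ v0) ∧ ((¬v4 ∧ v1) → v0)) ↔ ((¬v3 ∨ v1) ∨ (v3 ∧ ¬v0)) = True
    (¬v1 ∧ v0) ∧ ((¬v4 ∧ v1) → v0) = True
      ¬v1 ∧ v0 = True
        ¬v1 = True
      (¬v4 ∧ v1) → v0 = True
        ¬v4 ∧ v1 = False
          ¬v4 = True
    (¬v3 ∨ v1) ∨ (v3 ∧ ¬v0) = True
      ¬v3 ∨ v1 = True
        ¬v3 = True
      v3 ∧ ¬v0 = False
        ¬v0 = False
The formula evaluates to True.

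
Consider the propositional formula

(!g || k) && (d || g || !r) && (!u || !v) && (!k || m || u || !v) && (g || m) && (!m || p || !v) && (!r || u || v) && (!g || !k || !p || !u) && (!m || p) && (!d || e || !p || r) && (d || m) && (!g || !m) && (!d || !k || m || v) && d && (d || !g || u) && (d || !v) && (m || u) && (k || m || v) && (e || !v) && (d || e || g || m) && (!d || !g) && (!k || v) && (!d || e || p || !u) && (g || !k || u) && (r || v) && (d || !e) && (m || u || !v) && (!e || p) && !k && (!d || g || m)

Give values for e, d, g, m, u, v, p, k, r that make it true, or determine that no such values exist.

Unit clause (d) forces d = True.
In (!d || !g) only !g is left, so g = False.
Unit clause (!k) forces k = False.
In (!d || g || m) only m is left, so m = True.
In (!m || p) only p is left, so p = True.
Set e = True.
Set u = False.
Try v = False:
  (!r || u || v) forces r = False.
  clause (r || v) is falsified — backtrack.
So v = True.
Set r = True.
All clauses satisfied.

e: True, d: True, g: False, m: True, u: False, v: True, p: True, k: False, r: True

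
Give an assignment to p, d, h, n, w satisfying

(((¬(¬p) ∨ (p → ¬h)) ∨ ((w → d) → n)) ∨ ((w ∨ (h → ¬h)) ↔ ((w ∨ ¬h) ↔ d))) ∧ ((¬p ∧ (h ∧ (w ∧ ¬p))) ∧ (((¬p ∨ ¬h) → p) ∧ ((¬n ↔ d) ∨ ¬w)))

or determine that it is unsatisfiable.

Case p = True: the conjunct ¬p is False.
Case p = False: the conjunct (¬p ∨ ¬h) → p becomes (True ∨ ¬h) → False = False.
Both cases fail — unsatisfiable.

No satisfying assignment exists.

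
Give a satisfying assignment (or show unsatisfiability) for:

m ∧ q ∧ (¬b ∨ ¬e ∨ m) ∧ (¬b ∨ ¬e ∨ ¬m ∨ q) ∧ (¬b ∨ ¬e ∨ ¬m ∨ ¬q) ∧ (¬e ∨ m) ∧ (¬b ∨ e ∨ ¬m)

m: True, b: False, q: True, e: False

Unit clause (m) forces m = True.
Unit clause (q) forces q = True.
Try b = True:
  (¬b ∨ ¬e ∨ ¬m ∨ ¬q) forces e = False.
  clause (¬b ∨ e ∨ ¬m) is falsified — backtrack.
So b = False.
Set e = False.
Check each clause:
  (m): m holds.
  (q): q holds.
  (¬b ∨ ¬e ∨ m): ¬b holds.
  (¬b ∨ ¬e ∨ ¬m ∨ q): ¬b holds.
  (¬b ∨ ¬e ∨ ¬m ∨ ¬q): ¬b holds.
  (¬e ∨ m): ¬e holds.
  (¬b ∨ e ∨ ¬m): ¬b holds.
All clauses satisfied.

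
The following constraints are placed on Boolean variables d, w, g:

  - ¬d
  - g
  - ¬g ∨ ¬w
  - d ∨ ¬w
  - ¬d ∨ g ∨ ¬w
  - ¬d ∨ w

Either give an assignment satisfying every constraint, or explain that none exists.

d = False; w = False; g = True

Unit clause (¬d) forces d = False.
Unit clause (g) forces g = True.
In (¬g ∨ ¬w) only ¬w is left, so w = False.
Check each clause:
  (¬d): ¬d holds.
  (g): g holds.
  (¬g ∨ ¬w): ¬w holds.
  (d ∨ ¬w): ¬w holds.
  (¬d ∨ g ∨ ¬w): ¬d holds.
  (¬d ∨ w): ¬d holds.
All clauses satisfied.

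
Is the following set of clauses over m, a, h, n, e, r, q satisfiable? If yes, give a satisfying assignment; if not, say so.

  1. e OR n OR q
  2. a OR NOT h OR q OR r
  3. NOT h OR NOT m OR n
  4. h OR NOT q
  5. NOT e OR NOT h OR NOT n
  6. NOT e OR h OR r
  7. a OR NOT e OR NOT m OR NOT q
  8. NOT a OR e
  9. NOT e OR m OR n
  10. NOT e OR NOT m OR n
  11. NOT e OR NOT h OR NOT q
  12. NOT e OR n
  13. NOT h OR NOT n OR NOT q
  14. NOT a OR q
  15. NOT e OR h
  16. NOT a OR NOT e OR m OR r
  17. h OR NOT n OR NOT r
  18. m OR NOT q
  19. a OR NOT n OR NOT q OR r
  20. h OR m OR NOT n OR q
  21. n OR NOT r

Set m = True.
Try a = True:
  (NOT a OR e) forces e = True.
  (NOT e OR NOT m OR n) forces n = True.
  (NOT e OR NOT h OR NOT n) forces h = False.
  clause (NOT e OR h) is falsified — backtrack.
So a = False.
Set h = False.
  then (h OR NOT q) forces q = False.
  then (NOT e OR h) forces e = False.
  then (e OR n OR q) forces n = True.
  then (h OR NOT n OR NOT r) forces r = False.
All clauses satisfied.

m = True; a = False; h = False; n = True; e = False; r = False; q = False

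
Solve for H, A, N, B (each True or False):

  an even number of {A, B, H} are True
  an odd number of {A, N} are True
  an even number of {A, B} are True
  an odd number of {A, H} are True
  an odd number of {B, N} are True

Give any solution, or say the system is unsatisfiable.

H = False, A = True, N = False, B = True

{A, B, H}: 2 true → even ✓
{A, N}: 1 true → odd ✓
{A, B}: 2 true → even ✓
{A, H}: 1 true → odd ✓
{B, N}: 1 true → odd ✓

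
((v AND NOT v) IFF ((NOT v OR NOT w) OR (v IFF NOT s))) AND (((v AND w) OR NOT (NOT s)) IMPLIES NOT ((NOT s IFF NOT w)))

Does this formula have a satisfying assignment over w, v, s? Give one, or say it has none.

Case v = True: the formula simplifies to NOT ((NOT w OR NOT s)) AND ((w OR NOT (NOT s)) IMPLIES NOT ((NOT s IFF NOT w))).
  w = True: simplifies to NOT (NOT s) AND NOT s.
    s = True: the conjunct NOT s is False.
    s = False: the conjunct NOT (NOT s) becomes NOT (NOT False) = False.
  w = False: the conjunct NOT ((NOT w OR NOT s)) becomes NOT ((True OR NOT s)) = False.
Case v = False: the conjunct (v AND NOT v) IFF ((NOT v OR NOT w) OR (v IFF NOT s)) becomes (False AND True) IFF (True OR s) = False.
Both cases fail — unsatisfiable.

No satisfying assignment exists.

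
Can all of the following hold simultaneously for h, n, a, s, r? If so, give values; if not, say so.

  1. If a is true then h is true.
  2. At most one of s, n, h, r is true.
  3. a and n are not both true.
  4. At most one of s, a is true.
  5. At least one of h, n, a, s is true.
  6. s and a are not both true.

h=T; n=F; a=T; s=F; r=F

  (1) a=T ⇒ h: T ✓
  (2) {s, n, h, r}: 1 true — at most one ✓
  (3) a=T, n=F — not both ✓
  (4) {s, a}: 1 true — at most one ✓
  (5) {h, n, a, s}: 2 true — at least one ✓
  (6) s=F, a=T — not both ✓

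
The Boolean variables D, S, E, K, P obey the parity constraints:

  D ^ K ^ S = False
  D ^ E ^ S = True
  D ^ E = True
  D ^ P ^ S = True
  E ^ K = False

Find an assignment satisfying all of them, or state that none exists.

The formula is unsatisfiable.

Adding constraints 1, 2, 5 mod 2: every variable appears an even number of times on the left, so the left side is 0.
But the right sides sum to 1 (mod 2). 0 ≠ 1 — the system is inconsistent.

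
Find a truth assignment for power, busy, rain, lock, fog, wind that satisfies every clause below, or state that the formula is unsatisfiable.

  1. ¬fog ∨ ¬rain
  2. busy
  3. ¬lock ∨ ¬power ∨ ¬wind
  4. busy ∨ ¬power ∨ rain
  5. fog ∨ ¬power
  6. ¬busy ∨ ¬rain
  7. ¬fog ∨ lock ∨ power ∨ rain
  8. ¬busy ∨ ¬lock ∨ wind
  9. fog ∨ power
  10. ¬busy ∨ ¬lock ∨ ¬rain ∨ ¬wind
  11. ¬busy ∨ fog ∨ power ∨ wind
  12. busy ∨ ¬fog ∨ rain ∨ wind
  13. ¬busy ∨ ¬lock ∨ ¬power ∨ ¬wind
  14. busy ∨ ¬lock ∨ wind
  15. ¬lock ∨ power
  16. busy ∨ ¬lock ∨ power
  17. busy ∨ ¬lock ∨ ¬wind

Unit clause (busy) forces busy = True.
In (¬busy ∨ ¬rain) only ¬rain is left, so rain = False.
Try power = False:
  (fog ∨ power) forces fog = True.
  (¬fog ∨ lock ∨ power ∨ rain) forces lock = True.
  clause (¬lock ∨ power) is falsified — backtrack.
So power = True.
  then (fog ∨ ¬power) forces fog = True.
Set lock = False.
Set wind = False.
All clauses satisfied.

power=T, busy=T, rain=F, lock=F, fog=T, wind=F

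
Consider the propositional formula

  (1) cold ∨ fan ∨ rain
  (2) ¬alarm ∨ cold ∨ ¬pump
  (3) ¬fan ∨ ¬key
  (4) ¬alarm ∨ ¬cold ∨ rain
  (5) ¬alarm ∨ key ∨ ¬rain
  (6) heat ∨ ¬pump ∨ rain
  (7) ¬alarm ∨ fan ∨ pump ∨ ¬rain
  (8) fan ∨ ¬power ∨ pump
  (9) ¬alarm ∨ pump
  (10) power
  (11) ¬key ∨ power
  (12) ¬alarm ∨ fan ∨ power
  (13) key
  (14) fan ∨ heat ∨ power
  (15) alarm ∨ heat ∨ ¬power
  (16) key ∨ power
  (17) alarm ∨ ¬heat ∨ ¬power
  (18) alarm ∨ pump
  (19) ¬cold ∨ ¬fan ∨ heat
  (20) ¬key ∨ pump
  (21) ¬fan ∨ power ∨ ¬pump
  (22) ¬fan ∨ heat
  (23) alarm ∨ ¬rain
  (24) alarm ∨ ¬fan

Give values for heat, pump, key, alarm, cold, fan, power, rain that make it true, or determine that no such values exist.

Unit clause (power) forces power = True.
Unit clause (key) forces key = True.
In (¬key ∨ pump) only pump is left, so pump = True.
In (¬fan ∨ ¬key) only ¬fan is left, so fan = False.
Set heat = True.
  then (alarm ∨ ¬heat ∨ ¬power) forces alarm = True.
  then (¬alarm ∨ cold ∨ ¬pump) forces cold = True.
  then (¬alarm ∨ ¬cold ∨ rain) forces rain = True.
All clauses satisfied.

heat = True, pump = True, key = True, alarm = True, cold = True, fan = False, power = True, rain = True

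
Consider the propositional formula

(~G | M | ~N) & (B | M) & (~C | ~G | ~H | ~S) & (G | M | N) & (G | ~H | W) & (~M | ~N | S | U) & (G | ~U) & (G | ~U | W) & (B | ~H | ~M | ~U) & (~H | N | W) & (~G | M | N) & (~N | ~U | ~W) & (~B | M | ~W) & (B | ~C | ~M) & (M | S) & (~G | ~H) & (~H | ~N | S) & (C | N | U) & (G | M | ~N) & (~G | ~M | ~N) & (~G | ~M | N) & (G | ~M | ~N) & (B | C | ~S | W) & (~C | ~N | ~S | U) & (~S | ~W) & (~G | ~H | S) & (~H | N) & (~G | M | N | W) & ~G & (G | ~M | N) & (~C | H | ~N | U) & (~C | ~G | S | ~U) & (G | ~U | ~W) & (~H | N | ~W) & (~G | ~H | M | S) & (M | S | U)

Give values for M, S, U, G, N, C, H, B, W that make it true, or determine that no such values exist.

UNSATISFIABLE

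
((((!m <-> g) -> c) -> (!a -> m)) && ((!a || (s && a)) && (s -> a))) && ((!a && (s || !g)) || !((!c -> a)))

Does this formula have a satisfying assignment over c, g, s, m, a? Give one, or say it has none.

c=F; g=T; s=F; m=T; a=F

  (((!m <-> g) -> c) -> (!a -> m)) && ((!a || (s && a)) && (s -> a)) = True
    ((!m <-> g) -> c) -> (!a -> m) = True
      (!m <-> g) -> c = True
        !m <-> g = False
          !m = False
      !a -> m = True
        !a = True
    (!a || (s && a)) && (s -> a) = True
      !a || (s && a) = True
        !a = True
        s && a = False
      s -> a = True
  (!a && (s || !g)) || !((!c -> a)) = True
    !a && (s || !g) = False
      !a = True
      s || !g = False
        !g = False
    !((!c -> a)) = True
      !c -> a = False
        !c = True
Both conjuncts True, so the formula holds.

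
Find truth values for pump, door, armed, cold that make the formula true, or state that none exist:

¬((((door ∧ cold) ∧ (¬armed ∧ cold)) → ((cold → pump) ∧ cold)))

pump: False, door: True, armed: False, cold: True

  ¬((((door ∧ cold) ∧ (¬armed ∧ cold)) → ((cold → pump) ∧ cold))) = True
    ((door ∧ cold) ∧ (¬armed ∧ cold)) → ((cold → pump) ∧ cold) = False
      (door ∧ cold) ∧ (¬armed ∧ cold) = True
        door ∧ cold = True
        ¬armed ∧ cold = True
          ¬armed = True
      (cold → pump) ∧ cold = False
        cold → pump = False
The formula evaluates to True.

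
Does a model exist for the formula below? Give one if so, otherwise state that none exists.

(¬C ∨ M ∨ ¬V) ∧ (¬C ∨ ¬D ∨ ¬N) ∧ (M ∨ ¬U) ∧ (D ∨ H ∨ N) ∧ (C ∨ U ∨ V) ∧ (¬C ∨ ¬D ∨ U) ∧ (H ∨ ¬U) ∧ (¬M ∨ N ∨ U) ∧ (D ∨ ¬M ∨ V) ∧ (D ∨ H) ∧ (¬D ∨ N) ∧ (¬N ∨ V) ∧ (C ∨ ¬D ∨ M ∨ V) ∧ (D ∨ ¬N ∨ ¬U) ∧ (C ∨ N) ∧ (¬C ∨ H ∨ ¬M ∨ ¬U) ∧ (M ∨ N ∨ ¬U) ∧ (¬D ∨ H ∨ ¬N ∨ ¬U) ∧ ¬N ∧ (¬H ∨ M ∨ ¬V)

U = True, M = True, C = True, V = True, D = False, N = False, H = True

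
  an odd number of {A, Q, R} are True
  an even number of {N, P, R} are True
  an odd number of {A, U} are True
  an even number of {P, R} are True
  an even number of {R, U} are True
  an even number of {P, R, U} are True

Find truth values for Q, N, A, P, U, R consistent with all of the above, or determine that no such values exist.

Q = False, N = False, A = True, P = False, U = False, R = False

{A, Q, R}: 1 true → odd ✓
{N, P, R}: 0 true → even ✓
{A, U}: 1 true → odd ✓
{P, R}: 0 true → even ✓
{R, U}: 0 true → even ✓
{P, R, U}: 0 true → even ✓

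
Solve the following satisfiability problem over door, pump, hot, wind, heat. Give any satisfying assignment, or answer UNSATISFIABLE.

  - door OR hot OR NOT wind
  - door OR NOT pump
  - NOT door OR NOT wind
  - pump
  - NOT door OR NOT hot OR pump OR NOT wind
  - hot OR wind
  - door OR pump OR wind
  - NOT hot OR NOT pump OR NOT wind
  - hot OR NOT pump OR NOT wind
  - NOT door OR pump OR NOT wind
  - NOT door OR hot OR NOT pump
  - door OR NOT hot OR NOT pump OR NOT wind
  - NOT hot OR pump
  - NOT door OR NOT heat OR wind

Unit clause (pump) forces pump = True.
In (door OR NOT pump) only door is left, so door = True.
In (NOT door OR NOT wind) only NOT wind is left, so wind = False.
In (hot OR wind) only hot is left, so hot = True.
In (NOT door OR NOT heat OR wind) only NOT heat is left, so heat = False.
All clauses satisfied.

door = True, pump = True, hot = True, wind = False, heat = False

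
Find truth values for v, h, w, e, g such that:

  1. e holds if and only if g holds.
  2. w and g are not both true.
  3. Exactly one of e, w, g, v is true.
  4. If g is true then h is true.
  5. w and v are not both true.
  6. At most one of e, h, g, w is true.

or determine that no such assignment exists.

v: True, h: True, w: False, e: False, g: False

  (1) e=F, g=F — same ✓
  (2) w=F, g=F — not both ✓
  (3) {e, w, g, v}: 1 true — exactly one ✓
  (4) g=F ⇒ h: vacuous ✓
  (5) w=F, v=T — not both ✓
  (6) {e, h, g, w}: 1 true — at most one ✓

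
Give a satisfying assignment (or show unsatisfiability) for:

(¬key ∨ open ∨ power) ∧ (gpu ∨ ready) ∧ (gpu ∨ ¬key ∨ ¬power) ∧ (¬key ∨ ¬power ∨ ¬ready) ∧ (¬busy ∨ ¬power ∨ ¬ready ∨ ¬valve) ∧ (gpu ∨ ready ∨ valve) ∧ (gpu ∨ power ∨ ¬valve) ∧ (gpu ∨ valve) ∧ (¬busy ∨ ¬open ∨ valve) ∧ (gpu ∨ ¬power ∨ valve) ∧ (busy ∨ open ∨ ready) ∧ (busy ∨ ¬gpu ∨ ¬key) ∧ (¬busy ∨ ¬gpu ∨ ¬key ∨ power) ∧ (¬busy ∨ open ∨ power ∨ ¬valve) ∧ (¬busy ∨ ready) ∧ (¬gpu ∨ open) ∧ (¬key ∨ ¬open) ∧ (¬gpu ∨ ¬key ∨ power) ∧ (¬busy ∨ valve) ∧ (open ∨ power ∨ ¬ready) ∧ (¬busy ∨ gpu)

valve = True, busy = False, ready = True, open = False, power = True, gpu = False, key = False

Set valve = True.
Set busy = False.
Set ready = True.
Set open = False.
  then (¬gpu ∨ open) forces gpu = False.
  then (open ∨ power ∨ ¬ready) forces power = True.
  then (gpu ∨ ¬key ∨ ¬power) forces key = False.
All clauses satisfied.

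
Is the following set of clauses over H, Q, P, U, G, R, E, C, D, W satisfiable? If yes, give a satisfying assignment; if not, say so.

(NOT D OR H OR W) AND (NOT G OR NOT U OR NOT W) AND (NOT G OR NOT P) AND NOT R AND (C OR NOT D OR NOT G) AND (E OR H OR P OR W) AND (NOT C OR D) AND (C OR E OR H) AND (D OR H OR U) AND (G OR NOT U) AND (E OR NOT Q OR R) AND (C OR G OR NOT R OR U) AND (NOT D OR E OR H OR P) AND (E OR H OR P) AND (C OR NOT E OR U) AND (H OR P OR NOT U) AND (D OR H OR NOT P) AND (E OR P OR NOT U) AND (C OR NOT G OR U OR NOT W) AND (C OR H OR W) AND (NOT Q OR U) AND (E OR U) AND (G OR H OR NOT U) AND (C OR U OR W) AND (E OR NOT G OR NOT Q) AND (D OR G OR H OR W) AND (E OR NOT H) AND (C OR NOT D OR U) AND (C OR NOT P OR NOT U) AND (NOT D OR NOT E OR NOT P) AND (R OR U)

Unit clause (NOT R) forces R = False.
In (R OR U) only U is left, so U = True.
In (G OR NOT U) only G is left, so G = True.
In (NOT G OR NOT U OR NOT W) only NOT W is left, so W = False.
In (NOT G OR NOT P) only NOT P is left, so P = False.
In (H OR P OR NOT U) only H is left, so H = True.
In (E OR P OR NOT U) only E is left, so E = True.
Set Q = False.
Set C = True.
  then (NOT C OR D) forces D = True.
All clauses satisfied.

H=T, Q=F, P=F, U=T, G=T, R=F, E=T, C=T, D=T, W=F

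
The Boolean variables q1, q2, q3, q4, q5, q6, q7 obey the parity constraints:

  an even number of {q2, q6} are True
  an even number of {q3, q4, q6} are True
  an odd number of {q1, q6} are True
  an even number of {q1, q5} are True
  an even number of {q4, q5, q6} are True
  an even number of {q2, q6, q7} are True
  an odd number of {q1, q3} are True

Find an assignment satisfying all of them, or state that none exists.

Adding constraints 2, 4, 5, 7 mod 2: every variable appears an even number of times on the left, so the left side is 0.
But the right sides sum to 1 (mod 2). 0 ≠ 1 — the system is inconsistent.

UNSATISFIABLE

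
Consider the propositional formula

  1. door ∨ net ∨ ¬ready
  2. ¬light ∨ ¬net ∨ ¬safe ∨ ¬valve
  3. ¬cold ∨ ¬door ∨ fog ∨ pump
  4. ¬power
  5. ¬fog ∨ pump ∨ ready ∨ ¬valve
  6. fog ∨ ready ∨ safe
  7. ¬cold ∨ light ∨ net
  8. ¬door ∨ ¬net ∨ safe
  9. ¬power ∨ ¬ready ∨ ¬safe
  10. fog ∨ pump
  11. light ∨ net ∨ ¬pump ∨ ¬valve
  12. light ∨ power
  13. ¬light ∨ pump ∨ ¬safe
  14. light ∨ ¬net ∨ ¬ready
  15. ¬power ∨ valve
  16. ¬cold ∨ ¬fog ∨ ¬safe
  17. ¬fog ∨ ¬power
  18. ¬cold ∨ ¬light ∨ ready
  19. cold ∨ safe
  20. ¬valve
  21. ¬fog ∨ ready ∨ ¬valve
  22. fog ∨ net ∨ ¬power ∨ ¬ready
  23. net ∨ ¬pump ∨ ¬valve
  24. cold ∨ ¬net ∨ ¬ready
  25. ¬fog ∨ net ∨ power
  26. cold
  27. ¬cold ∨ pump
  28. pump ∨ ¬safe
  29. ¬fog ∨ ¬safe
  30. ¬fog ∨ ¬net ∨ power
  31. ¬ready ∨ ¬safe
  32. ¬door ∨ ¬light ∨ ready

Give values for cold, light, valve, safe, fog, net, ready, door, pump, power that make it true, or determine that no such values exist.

cold = True; light = True; valve = False; safe = False; fog = False; net = False; ready = True; door = True; pump = True; power = False

Unit clause (¬power) forces power = False.
In (light ∨ power) only light is left, so light = True.
Unit clause (¬valve) forces valve = False.
Unit clause (cold) forces cold = True.
In (¬cold ∨ pump) only pump is left, so pump = True.
In (¬cold ∨ ¬light ∨ ready) only ready is left, so ready = True.
In (¬ready ∨ ¬safe) only ¬safe is left, so safe = False.
Set fog = False.
Set net = False.
  then (door ∨ net ∨ ¬ready) forces door = True.
All clauses satisfied.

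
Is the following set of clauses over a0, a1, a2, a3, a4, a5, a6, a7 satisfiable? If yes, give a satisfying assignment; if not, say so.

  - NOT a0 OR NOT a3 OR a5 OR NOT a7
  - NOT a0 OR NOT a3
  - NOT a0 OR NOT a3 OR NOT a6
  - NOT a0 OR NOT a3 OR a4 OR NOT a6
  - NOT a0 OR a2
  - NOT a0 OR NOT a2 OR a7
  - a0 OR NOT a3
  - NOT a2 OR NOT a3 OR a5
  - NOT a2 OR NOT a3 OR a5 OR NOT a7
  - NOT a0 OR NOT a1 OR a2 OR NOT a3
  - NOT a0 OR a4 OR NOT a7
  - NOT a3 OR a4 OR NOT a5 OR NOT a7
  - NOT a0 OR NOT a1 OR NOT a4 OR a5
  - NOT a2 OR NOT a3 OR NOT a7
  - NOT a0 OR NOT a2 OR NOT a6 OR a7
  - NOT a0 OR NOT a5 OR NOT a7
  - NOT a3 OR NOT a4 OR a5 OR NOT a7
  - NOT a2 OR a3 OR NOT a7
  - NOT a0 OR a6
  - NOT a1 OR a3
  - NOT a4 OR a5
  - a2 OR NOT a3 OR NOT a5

Try a0 = True:
  (NOT a0 OR NOT a3) forces a3 = False.
  (NOT a0 OR a2) forces a2 = True.
  (NOT a0 OR NOT a2 OR a7) forces a7 = True.
  clause (NOT a2 OR a3 OR NOT a7) is falsified — backtrack.
So a0 = False.
  then (a0 OR NOT a3) forces a3 = False.
  then (NOT a1 OR a3) forces a1 = False.
Set a2 = True.
  then (NOT a2 OR a3 OR NOT a7) forces a7 = False.
Set a4 = True.
  then (NOT a4 OR a5) forces a5 = True.
Set a6 = True.
All clauses satisfied.

a0: False, a1: False, a2: True, a3: False, a4: True, a5: True, a6: True, a7: False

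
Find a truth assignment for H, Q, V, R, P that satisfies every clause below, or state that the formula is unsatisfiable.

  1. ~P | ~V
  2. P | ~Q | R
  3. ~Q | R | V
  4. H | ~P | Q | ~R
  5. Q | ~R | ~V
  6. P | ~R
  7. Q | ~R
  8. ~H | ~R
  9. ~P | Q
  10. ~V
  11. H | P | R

H=T, Q=F, V=F, R=F, P=F

Unit clause (~V) forces V = False.
Set H = True.
  then (~H | ~R) forces R = False.
  then (~Q | R | V) forces Q = False.
  then (~P | Q) forces P = False.
All clauses satisfied.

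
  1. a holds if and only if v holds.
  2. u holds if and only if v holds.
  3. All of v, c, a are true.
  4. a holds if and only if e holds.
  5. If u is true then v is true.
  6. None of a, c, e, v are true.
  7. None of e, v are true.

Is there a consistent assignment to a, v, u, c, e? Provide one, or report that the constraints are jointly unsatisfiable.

The formula is unsatisfiable.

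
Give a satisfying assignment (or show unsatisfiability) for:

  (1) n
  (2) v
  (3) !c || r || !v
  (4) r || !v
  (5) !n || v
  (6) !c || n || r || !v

n: True, r: True, v: True, c: True

Unit clause (n) forces n = True.
Unit clause (v) forces v = True.
In (r || !v) only r is left, so r = True.
Set c = True.
Check each clause:
  (n): n holds.
  (v): v holds.
  (!c || r || !v): r holds.
  (r || !v): r holds.
  (!n || v): v holds.
  (!c || n || r || !v): n holds.
All clauses satisfied.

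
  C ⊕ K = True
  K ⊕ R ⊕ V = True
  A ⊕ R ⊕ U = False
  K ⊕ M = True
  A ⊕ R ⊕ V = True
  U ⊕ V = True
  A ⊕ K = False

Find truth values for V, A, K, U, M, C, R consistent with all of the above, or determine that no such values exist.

V = False, A = True, K = True, U = True, M = False, C = False, R = False

C ⊕ K = F ⊕ T = True ✓
K ⊕ R ⊕ V = T ⊕ F ⊕ F = True ✓
A ⊕ R ⊕ U = T ⊕ F ⊕ T = False ✓
K ⊕ M = T ⊕ F = True ✓
A ⊕ R ⊕ V = T ⊕ F ⊕ F = True ✓
U ⊕ V = T ⊕ F = True ✓
A ⊕ K = T ⊕ T = False ✓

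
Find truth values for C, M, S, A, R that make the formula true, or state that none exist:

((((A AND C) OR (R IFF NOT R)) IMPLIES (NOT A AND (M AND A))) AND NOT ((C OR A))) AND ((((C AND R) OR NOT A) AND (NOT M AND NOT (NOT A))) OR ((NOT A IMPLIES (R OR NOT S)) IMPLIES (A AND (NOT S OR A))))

C: False, M: True, S: True, A: False, R: False

  (((A AND C) OR (R IFF NOT R)) IMPLIES (NOT A AND (M AND A))) AND NOT ((C OR A)) = True
    ((A AND C) OR (R IFF NOT R)) IMPLIES (NOT A AND (M AND A)) = True
      (A AND C) OR (R IFF NOT R) = False
        A AND C = False
        R IFF NOT R = False
          NOT R = True
      NOT A AND (M AND A) = False
        NOT A = True
        M AND A = False
    NOT ((C OR A)) = True
      C OR A = False
  (((C AND R) OR NOT A) AND (NOT M AND NOT (NOT A))) OR ((NOT A IMPLIES (R OR NOT S)) IMPLIES (A AND (NOT S OR A))) = True
    ((C AND R) OR NOT A) AND (NOT M AND NOT (NOT A)) = False
      (C AND R) OR NOT A = True
        C AND R = False
        NOT A = True
      NOT M AND NOT (NOT A) = False
        NOT M = False
        NOT (NOT A) = False
          NOT A = True
    (NOT A IMPLIES (R OR NOT S)) IMPLIES (A AND (NOT S OR A)) = True
      NOT A IMPLIES (R OR NOT S) = False
        NOT A = True
        R OR NOT S = False
          NOT S = False
      A AND (NOT S OR A) = False
        NOT S OR A = False
          NOT S = False
Both conjuncts True, so the formula holds.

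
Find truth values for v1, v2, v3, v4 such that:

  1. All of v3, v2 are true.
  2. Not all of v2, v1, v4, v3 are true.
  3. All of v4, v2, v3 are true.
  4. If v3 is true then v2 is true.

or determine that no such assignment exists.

v1 = False; v2 = True; v3 = True; v4 = True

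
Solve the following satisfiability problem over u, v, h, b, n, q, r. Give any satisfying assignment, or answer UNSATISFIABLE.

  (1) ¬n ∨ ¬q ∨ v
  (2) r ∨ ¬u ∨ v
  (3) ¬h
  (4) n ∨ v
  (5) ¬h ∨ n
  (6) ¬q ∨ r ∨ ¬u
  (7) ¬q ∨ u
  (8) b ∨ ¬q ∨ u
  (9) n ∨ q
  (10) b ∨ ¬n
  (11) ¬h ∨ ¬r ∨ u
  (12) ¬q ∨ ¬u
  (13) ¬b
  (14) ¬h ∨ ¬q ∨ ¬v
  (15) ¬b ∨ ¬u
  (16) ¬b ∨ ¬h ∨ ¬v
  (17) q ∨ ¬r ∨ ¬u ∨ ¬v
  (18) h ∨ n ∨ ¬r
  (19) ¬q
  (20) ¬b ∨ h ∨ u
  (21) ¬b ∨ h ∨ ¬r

No satisfying assignment exists.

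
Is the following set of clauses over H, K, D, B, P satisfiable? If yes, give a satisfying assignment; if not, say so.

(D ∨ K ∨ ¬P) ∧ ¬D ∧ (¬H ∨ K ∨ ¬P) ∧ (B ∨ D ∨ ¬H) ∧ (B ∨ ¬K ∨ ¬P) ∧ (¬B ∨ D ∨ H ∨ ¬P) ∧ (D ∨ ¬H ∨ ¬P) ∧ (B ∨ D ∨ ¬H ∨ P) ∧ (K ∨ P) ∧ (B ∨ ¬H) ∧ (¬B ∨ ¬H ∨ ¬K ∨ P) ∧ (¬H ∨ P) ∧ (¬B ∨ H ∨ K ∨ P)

H=F, K=T, D=F, B=F, P=F

Unit clause (¬D) forces D = False.
Try H = True:
  (B ∨ D ∨ ¬H) forces B = True.
  (D ∨ ¬H ∨ ¬P) forces P = False.
  clause (¬H ∨ P) is falsified — backtrack.
So H = False.
Set K = True.
Set B = False.
  then (B ∨ ¬K ∨ ¬P) forces P = False.
All clauses satisfied.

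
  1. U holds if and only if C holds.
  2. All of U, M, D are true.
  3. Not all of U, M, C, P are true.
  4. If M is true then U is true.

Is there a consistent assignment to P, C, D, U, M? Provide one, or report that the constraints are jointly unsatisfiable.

P=F, C=T, D=T, U=T, M=T

  (1) U=T, C=T — same ✓
  (2) {U, M, D}: all 3 true ✓
  (3) {U, M, C, P}: 3/4 true — not all ✓
  (4) M=T ⇒ U: T ✓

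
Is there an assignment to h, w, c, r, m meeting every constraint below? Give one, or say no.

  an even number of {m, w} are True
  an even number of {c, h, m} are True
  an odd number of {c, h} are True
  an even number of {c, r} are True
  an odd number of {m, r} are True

h = True, w = True, c = False, r = False, m = True

{m, w}: 2 true → even ✓
{c, h, m}: 2 true → even ✓
{c, h}: 1 true → odd ✓
{c, r}: 0 true → even ✓
{m, r}: 1 true → odd ✓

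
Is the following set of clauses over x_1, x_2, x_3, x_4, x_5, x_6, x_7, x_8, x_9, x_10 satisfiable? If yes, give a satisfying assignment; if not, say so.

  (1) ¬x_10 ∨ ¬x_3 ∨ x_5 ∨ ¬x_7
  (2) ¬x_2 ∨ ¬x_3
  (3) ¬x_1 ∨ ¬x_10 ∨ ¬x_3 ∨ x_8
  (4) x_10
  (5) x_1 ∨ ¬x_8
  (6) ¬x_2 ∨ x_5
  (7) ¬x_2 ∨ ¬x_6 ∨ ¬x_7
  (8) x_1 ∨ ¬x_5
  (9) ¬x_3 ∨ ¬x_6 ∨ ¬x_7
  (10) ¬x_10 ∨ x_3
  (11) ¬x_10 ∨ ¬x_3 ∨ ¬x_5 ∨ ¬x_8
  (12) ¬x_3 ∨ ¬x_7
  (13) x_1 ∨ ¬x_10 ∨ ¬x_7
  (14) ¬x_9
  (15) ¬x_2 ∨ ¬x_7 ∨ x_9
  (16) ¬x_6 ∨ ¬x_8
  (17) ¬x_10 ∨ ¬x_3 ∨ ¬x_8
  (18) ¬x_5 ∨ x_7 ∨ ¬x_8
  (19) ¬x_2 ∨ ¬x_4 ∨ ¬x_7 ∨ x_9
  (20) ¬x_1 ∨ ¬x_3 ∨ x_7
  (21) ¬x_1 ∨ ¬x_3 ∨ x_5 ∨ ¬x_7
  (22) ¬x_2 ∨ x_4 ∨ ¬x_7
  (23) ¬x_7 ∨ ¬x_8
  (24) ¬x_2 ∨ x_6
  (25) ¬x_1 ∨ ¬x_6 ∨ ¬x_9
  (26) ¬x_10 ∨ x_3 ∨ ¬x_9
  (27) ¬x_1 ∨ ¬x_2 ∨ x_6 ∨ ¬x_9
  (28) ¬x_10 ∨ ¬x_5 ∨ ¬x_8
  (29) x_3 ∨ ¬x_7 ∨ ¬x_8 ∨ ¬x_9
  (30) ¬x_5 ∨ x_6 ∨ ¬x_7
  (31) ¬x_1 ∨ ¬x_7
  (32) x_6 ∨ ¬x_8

x_1=F, x_2=F, x_3=T, x_4=F, x_5=F, x_6=F, x_7=F, x_8=F, x_9=F, x_10=T

Unit clause (x_10) forces x_10 = True.
In (¬x_10 ∨ x_3) only x_3 is left, so x_3 = True.
In (¬x_3 ∨ ¬x_7) only ¬x_7 is left, so x_7 = False.
Unit clause (¬x_9) forces x_9 = False.
In (¬x_10 ∨ ¬x_3 ∨ ¬x_8) only ¬x_8 is left, so x_8 = False.
In (¬x_1 ∨ ¬x_3 ∨ x_7) only ¬x_1 is left, so x_1 = False.
In (¬x_2 ∨ ¬x_3) only ¬x_2 is left, so x_2 = False.
In (x_1 ∨ ¬x_5) only ¬x_5 is left, so x_5 = False.
Set x_4 = False.
Set x_6 = False.
All clauses satisfied.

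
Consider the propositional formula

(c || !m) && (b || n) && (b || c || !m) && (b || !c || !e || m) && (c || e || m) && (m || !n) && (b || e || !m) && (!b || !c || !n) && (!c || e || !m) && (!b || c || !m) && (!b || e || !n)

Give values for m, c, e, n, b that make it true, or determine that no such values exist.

m=T, c=T, e=T, n=F, b=T

Set m = True.
  then (c || !m) forces c = True.
  then (!c || e || !m) forces e = True.
Set n = False.
  then (b || n) forces b = True.
All clauses satisfied.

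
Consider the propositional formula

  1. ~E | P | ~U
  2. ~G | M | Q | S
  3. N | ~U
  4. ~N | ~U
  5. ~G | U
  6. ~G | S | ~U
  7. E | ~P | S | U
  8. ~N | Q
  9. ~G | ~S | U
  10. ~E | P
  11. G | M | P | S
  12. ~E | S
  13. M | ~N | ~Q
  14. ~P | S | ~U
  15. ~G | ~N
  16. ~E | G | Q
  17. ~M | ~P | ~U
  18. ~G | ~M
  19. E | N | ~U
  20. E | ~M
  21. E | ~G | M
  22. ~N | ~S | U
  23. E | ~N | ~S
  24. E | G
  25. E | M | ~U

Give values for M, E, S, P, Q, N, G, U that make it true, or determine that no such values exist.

Set M = True.
  then (~G | ~M) forces G = False.
  then (E | ~M) forces E = True.
  then (~E | P) forces P = True.
  then (~E | S) forces S = True.
  then (~E | G | Q) forces Q = True.
  then (~M | ~P | ~U) forces U = False.
  then (~N | ~S | U) forces N = False.
All clauses satisfied.

M = True, E = True, S = True, P = True, Q = True, N = False, G = False, U = False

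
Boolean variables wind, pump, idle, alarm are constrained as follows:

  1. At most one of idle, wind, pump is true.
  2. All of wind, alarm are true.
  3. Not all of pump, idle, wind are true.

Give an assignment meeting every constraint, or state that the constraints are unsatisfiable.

wind: True, pump: False, idle: False, alarm: True

  (1) {idle, wind, pump}: 1 true — at most one ✓
  (2) {wind, alarm}: all 2 true ✓
  (3) {pump, idle, wind}: 1/3 true — not all ✓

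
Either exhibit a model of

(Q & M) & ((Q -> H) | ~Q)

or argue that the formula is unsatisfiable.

H = True, Q = True, M = True

  Q & M = True
  (Q -> H) | ~Q = True
    Q -> H = True
    ~Q = False
Both conjuncts True, so the formula holds.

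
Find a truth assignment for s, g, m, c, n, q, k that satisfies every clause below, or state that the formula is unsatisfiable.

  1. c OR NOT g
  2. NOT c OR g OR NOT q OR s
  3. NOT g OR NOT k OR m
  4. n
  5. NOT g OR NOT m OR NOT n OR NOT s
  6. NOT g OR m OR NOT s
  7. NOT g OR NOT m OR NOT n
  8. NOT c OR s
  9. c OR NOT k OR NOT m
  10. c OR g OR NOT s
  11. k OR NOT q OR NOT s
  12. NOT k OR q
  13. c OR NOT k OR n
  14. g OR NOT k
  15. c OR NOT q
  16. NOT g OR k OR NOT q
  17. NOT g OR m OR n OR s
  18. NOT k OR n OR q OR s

s = True, g = False, m = False, c = True, n = True, q = False, k = False

Unit clause (n) forces n = True.
Set s = True.
Try g = True:
  (c OR NOT g) forces c = True.
  (NOT g OR NOT m OR NOT n OR NOT s) forces m = False.
  clause (NOT g OR m OR NOT s) is falsified — backtrack.
So g = False.
  then (c OR g OR NOT s) forces c = True.
  then (g OR NOT k) forces k = False.
  then (k OR NOT q OR NOT s) forces q = False.
Set m = False.
All clauses satisfied.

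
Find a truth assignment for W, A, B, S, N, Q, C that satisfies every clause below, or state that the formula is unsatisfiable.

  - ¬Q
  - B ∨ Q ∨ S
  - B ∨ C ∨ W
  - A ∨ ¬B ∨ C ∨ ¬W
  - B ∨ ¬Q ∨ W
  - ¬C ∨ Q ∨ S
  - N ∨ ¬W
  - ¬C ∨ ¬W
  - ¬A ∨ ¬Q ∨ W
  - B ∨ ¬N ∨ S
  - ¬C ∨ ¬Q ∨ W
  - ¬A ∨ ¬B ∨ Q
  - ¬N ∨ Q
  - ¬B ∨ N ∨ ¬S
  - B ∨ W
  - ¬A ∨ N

W: False, A: False, B: True, S: False, N: False, Q: False, C: False

Unit clause (¬Q) forces Q = False.
In (¬N ∨ Q) only ¬N is left, so N = False.
In (¬A ∨ N) only ¬A is left, so A = False.
In (N ∨ ¬W) only ¬W is left, so W = False.
In (B ∨ W) only B is left, so B = True.
In (¬B ∨ N ∨ ¬S) only ¬S is left, so S = False.
In (¬C ∨ Q ∨ S) only ¬C is left, so C = False.
All clauses satisfied.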